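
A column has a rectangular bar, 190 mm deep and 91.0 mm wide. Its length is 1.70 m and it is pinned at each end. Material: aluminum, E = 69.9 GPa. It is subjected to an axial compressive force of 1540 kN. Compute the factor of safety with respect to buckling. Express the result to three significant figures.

n ≈ 1.85

Buckling occurs about the weak axis: I_min = h·b³/12 with b = 91.0 mm (the shorter side).
I_min = 190×91.0³/12 = 1.193×10^7 mm⁴
I = 1.193×10^7 mm⁴ = 1.193×10^-5 m⁴
Effective length L_e = K·L = 1 × 1.70 = 1.700 m
P_cr = π²EI / L_e² = π² × 69.9×10⁹ × 1.193×10^-5 / 1.700² = 2.848×10^6 N
Factor of safety n = P_cr / P = 2848.2 / 1540 = 1.85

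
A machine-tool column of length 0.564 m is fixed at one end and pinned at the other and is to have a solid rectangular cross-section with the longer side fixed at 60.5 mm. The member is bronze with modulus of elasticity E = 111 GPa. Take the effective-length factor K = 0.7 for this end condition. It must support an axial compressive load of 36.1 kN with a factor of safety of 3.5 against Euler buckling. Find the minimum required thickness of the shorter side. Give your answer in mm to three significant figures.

Required P_cr = n·P = 3.5 × 36.1 = 126.4 kN
L_e = K·L = 0.7 × 0.564 = 0.3948 m
Required I = P_cr·L_e²/(π²E) = 1.264×10^5 × 0.3948² / (π² × 1.11×10^11) = 1.798×10^-8 m⁴
I_req = 1.798×10^4 mm⁴
Rectangle, weak axis: I_min = h·b³/12 with h = 60.5 mm fixed  ⇒  b = (12I/h)^(1/3) = 15.3 mm

b ≈ 15.3 mm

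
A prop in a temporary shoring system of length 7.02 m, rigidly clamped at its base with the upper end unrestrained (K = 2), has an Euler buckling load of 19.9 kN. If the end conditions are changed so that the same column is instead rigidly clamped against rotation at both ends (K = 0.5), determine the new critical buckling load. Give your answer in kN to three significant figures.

P_cr ∝ 1/K², so P_cr,new = P_cr,old × (K_old/K_new)² = 19.9 × (2/0.5)²
= 19.9 × 16.00 = 318 kN

P_cr ≈ 318 kN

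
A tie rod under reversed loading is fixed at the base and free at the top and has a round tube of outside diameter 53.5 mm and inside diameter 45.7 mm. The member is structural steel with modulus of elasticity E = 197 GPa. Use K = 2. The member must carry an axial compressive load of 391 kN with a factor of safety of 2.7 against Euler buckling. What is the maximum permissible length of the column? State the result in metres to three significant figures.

d_o = 53.5 mm, d_i = 45.7 mm
I = π(d_o⁴ − d_i⁴)/64 = π(53.5⁴ − 45.70⁴)/64 = 1.880×10^5 mm⁴
I = 1.880×10^-7 m⁴
Required critical load P_cr = n·P = 2.7 × 391 = 1056 kN = 1.056×10^6 N
From P_cr = π²EI/(K·L)²:  L = (1/K)·√(π²EI/P_cr) = (1/2)·√(π²×1.97×10^11×1.880×10^-7/1.056×10^6)
L = 0.294 m

L_max ≈ 0.294 m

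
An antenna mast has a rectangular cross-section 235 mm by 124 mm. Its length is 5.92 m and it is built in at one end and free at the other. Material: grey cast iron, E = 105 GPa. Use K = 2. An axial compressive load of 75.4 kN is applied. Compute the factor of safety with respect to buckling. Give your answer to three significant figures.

Buckling occurs about the weak axis: I_min = h·b³/12 with b = 124 mm (the shorter side).
I_min = 235×124³/12 = 3.734×10^7 mm⁴
I = 3.734×10^7 mm⁴ = 3.734×10^-5 m⁴
Effective length L_e = K·L = 2 × 5.92 = 11.84 m
P_cr = π²EI / L_e² = π² × 105×10⁹ × 3.734×10^-5 / 11.84² = 2.760×10^5 N
Factor of safety n = P_cr / P = 276.02 / 75.4 = 3.66

n ≈ 3.66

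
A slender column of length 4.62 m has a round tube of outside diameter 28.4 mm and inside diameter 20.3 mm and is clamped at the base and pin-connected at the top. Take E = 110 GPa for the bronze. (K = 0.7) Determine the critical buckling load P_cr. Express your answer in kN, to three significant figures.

P_cr ≈ 2.45 kN

d_o = 28.4 mm, d_i = 20.3 mm
I = π(d_o⁴ − d_i⁴)/64 = π(28.4⁴ − 20.30⁴)/64 = 2.360×10^4 mm⁴
I = 2.360×10^4 mm⁴ = 2.360×10^-8 m⁴
Effective length L_e = K·L = 0.7 × 4.62 = 3.234 m
P_cr = π²EI / L_e² = π² × 110×10⁹ × 2.360×10^-8 / 3.234² = 2.449×10^3 N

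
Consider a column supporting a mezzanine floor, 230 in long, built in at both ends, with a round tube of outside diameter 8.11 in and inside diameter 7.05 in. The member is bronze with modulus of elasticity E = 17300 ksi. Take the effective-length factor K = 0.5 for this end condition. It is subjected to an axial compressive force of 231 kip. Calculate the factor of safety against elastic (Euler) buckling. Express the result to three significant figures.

d_o = 8.11 in, d_i = 7.05 in
I = π(d_o⁴ − d_i⁴)/64 = π(8.11⁴ − 7.050⁴)/64 = 91.09 in⁴
Effective length L_e = K·L = 0.5 × 230 = 115.0 in
P_cr = π²EI / L_e² = π² × 17300×10³ × 91.09 / 115.0² = 1.176×10^6 lb
Factor of safety n = P_cr / P = 1176.0 / 231 = 5.09

n ≈ 5.09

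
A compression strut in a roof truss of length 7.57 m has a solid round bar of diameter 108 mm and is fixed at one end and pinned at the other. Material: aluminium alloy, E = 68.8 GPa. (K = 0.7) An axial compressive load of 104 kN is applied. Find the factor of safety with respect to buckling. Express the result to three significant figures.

n ≈ 1.55

I = πd⁴/64 = π×108⁴/64 = 6.678×10^6 mm⁴
I = 6.678×10^6 mm⁴ = 6.678×10^-6 m⁴
Effective length L_e = K·L = 0.7 × 7.57 = 5.299 m
P_cr = π²EI / L_e² = π² × 68.8×10⁹ × 6.678×10^-6 / 5.299² = 1.615×10^5 N
Factor of safety n = P_cr / P = 161.50 / 104 = 1.55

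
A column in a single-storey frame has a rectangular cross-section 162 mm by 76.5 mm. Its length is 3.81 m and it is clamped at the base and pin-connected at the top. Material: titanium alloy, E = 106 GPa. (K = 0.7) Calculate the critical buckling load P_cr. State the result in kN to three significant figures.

Buckling occurs about the weak axis: I_min = h·b³/12 with b = 76.5 mm (the shorter side).
I_min = 162×76.5³/12 = 6.044×10^6 mm⁴
I = 6.044×10^6 mm⁴ = 6.044×10^-6 m⁴
Effective length L_e = K·L = 0.7 × 3.81 = 2.667 m
P_cr = π²EI / L_e² = π² × 106×10⁹ × 6.044×10^-6 / 2.667² = 8.890×10^5 N

P_cr ≈ 889 kN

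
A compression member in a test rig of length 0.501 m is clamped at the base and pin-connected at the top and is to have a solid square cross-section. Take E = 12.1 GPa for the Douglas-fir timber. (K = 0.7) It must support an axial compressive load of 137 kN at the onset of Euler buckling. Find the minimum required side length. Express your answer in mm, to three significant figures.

L_e = K·L = 0.7 × 0.501 = 0.3507 m
Required I = P_cr·L_e²/(π²E) = 1.370×10^5 × 0.3507² / (π² × 1.21×10^10) = 1.411×10^-7 m⁴
I_req = 1.411×10^5 mm⁴
Solid square: I = a⁴/12  ⇒  a = (12I)^(1/4) = (12×1.411×10^5)^(1/4) = 36.1 mm

a ≈ 36.1 mm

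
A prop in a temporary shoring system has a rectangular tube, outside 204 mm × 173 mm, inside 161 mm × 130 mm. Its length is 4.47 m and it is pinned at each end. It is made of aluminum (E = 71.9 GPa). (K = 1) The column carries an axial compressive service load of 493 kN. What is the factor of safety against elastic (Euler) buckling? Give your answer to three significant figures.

Weak-axis I_min = (h_o·b_o³ − h_i·b_i³)/12 with b_o = 173, b_i = 130.0 mm (shorter outer/inner sides).
I_min = (204×173³ − 161.0×130.0³)/12 = 5.854×10^7 mm⁴
I = 5.854×10^7 mm⁴ = 5.854×10^-5 m⁴
Effective length L_e = K·L = 1 × 4.47 = 4.470 m
P_cr = π²EI / L_e² = π² × 71.9×10⁹ × 5.854×10^-5 / 4.470² = 2.079×10^6 N
Factor of safety n = P_cr / P = 2079.2 / 493 = 4.22

n ≈ 4.22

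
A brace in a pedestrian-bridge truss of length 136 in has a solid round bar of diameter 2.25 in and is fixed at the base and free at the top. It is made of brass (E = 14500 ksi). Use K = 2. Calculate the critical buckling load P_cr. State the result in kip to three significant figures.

I = πd⁴/64 = π×2.25⁴/64 = 1.258 in⁴
Effective length L_e = K·L = 2 × 136 = 272.0 in
P_cr = π²EI / L_e² = π² × 14500×10³ × 1.258 / 272.0² = 2.433×10^3 lb

P_cr ≈ 2.43 kip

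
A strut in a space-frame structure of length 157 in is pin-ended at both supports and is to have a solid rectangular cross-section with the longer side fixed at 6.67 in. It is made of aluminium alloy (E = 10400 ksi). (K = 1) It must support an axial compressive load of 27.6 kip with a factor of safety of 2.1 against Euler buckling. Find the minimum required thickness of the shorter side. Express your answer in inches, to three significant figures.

b ≈ 2.93 in

Required P_cr = n·P = 2.1 × 27.6 = 57.96 kip
L_e = K·L = 1 × 157 = 157.0 in
Required I = P_cr·L_e²/(π²E) = 5.796×10^4 × 157.0² / (π² × 1.04×10^7) = 13.92 in⁴
Rectangle, weak axis: I_min = h·b³/12 with h = 6.67 in fixed  ⇒  b = (12I/h)^(1/3) = 2.93 in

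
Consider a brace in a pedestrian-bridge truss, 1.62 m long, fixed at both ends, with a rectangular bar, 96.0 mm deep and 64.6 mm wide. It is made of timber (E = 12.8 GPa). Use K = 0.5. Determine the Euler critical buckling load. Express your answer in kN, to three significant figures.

P_cr ≈ 415 kN

Buckling occurs about the weak axis: I_min = h·b³/12 with b = 64.6 mm (the shorter side).
I_min = 96.0×64.6³/12 = 2.157×10^6 mm⁴
I = 2.157×10^6 mm⁴ = 2.157×10^-6 m⁴
Effective length L_e = K·L = 0.5 × 1.62 = 0.8100 m
P_cr = π²EI / L_e² = π² × 12.8×10⁹ × 2.157×10^-6 / 0.8100² = 4.153×10^5 N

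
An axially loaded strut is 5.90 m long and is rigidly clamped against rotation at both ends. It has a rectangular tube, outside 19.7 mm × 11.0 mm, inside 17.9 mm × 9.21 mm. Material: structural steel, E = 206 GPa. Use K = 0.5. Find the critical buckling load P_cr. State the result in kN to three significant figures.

Weak-axis I_min = (h_o·b_o³ − h_i·b_i³)/12 with b_o = 11.0, b_i = 9.210 mm (shorter outer/inner sides).
I_min = (19.7×11.0³ − 17.90×9.210³)/12 = 1.020×10^3 mm⁴
I = 1.020×10^3 mm⁴ = 1.020×10^-9 m⁴
Effective length L_e = K·L = 0.5 × 5.90 = 2.950 m
P_cr = π²EI / L_e² = π² × 206×10⁹ × 1.020×10^-9 / 2.950² = 238.2 N

P_cr ≈ 0.238 kN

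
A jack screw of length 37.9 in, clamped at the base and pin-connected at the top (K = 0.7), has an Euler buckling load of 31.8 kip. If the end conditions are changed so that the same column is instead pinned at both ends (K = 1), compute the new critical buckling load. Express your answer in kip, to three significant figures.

P_cr ∝ 1/K², so P_cr,new = P_cr,old × (K_old/K_new)² = 31.8 × (0.7/1)²
= 31.8 × 0.4900 = 15.6 kip

P_cr ≈ 15.6 kip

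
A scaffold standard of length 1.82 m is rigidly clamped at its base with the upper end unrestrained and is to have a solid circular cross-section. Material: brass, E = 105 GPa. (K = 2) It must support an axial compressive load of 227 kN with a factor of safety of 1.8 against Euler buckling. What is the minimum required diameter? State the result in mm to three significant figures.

d ≈ 102 mm

Required P_cr = n·P = 1.8 × 227 = 408.6 kN
L_e = K·L = 2 × 1.82 = 3.640 m
Required I = P_cr·L_e²/(π²E) = 4.086×10^5 × 3.640² / (π² × 1.05×10^11) = 5.224×10^-6 m⁴
I_req = 5.224×10^6 mm⁴
Solid circle: I = πd⁴/64  ⇒  d = (64I/π)^(1/4) = (64×5.224×10^6/π)^(1/4) = 102 mm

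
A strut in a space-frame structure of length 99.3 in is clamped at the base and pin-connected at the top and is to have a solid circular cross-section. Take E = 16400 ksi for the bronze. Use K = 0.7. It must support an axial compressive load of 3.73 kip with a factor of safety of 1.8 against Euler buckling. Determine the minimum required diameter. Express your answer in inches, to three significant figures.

Required P_cr = n·P = 1.8 × 3.73 = 6.714 kip
L_e = K·L = 0.7 × 99.3 = 69.51 in
Required I = P_cr·L_e²/(π²E) = 6.714×10^3 × 69.51² / (π² × 1.64×10^7) = 0.2004 in⁴
Solid circle: I = πd⁴/64  ⇒  d = (64I/π)^(1/4) = (64×0.2004/π)^(1/4) = 1.42 in

d ≈ 1.42 in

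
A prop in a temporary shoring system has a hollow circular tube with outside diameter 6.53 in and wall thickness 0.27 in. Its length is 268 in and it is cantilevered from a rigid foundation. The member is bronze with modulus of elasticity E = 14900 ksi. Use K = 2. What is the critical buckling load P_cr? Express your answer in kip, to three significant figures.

Inner diameter d_i = 6.53 − 2×0.27 = 5.990 in
I = π(d_o⁴ − d_i⁴)/64 = π(6.53⁴ − 5.990⁴)/64 = 26.06 in⁴
Effective length L_e = K·L = 2 × 268 = 536.0 in
P_cr = π²EI / L_e² = π² × 14900×10³ × 26.06 / 536.0² = 1.334×10^4 lb

P_cr ≈ 13.3 kip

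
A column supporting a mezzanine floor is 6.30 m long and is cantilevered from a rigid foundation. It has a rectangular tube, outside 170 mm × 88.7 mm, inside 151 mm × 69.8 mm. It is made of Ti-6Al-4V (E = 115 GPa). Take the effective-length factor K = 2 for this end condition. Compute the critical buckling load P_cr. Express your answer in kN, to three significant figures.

Weak-axis I_min = (h_o·b_o³ − h_i·b_i³)/12 with b_o = 88.7, b_i = 69.80 mm (shorter outer/inner sides).
I_min = (170×88.7³ − 151.0×69.80³)/12 = 5.607×10^6 mm⁴
I = 5.607×10^6 mm⁴ = 5.607×10^-6 m⁴
Effective length L_e = K·L = 2 × 6.30 = 12.60 m
P_cr = π²EI / L_e² = π² × 115×10⁹ × 5.607×10^-6 / 12.60² = 4.009×10^4 N

P_cr ≈ 40.1 kN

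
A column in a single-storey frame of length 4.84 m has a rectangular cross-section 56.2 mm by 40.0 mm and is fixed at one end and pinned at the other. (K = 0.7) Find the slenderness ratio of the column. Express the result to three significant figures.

λ ≈ 293

Buckling occurs about the weak axis: I_min = h·b³/12 with b = 40.0 mm (the shorter side).
I_min = 56.2×40.0³/12 = 2.997×10^5 mm⁴
A = 2.248×10^3 mm²;  r_min = √(I/A) = √(2.997×10^5/2.248×10^3) = 11.55 mm
L_e = K·L = 0.7 × 4.84 m = 3.388 m = 3388.0 mm
λ = L_e / r_min = 3388.0 / 11.55 = 293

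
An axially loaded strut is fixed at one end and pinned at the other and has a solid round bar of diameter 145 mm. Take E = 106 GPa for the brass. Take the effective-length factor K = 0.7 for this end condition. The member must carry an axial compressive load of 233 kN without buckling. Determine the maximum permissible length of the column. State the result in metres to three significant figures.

L_max ≈ 14.1 m

I = πd⁴/64 = π×145⁴/64 = 2.170×10^7 mm⁴
I = 2.170×10^-5 m⁴
At the buckling limit P_cr = P = 2.330×10^5 N
From P_cr = π²EI/(K·L)²:  L = (1/K)·√(π²EI/P_cr) = (1/0.7)·√(π²×1.06×10^11×2.170×10^-5/2.330×10^5)
L = 14.1 m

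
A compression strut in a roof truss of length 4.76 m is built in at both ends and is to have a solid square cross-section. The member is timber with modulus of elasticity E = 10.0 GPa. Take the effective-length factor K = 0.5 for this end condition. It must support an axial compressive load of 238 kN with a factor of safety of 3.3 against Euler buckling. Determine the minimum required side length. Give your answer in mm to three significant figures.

Required P_cr = n·P = 3.3 × 238 = 785.4 kN
L_e = K·L = 0.5 × 4.76 = 2.380 m
Required I = P_cr·L_e²/(π²E) = 7.854×10^5 × 2.380² / (π² × 1.00×10^10) = 4.508×10^-5 m⁴
I_req = 4.508×10^7 mm⁴
Solid square: I = a⁴/12  ⇒  a = (12I)^(1/4) = (12×4.508×10^7)^(1/4) = 153 mm

a ≈ 153 mm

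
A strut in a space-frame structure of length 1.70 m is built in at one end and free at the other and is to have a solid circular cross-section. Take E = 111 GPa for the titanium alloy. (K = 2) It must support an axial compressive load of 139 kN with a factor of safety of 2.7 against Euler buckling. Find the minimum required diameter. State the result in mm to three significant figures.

d ≈ 94.8 mm

Required P_cr = n·P = 2.7 × 139 = 375.3 kN
L_e = K·L = 2 × 1.70 = 3.400 m
Required I = P_cr·L_e²/(π²E) = 3.753×10^5 × 3.400² / (π² × 1.11×10^11) = 3.960×10^-6 m⁴
I_req = 3.960×10^6 mm⁴
Solid circle: I = πd⁴/64  ⇒  d = (64I/π)^(1/4) = (64×3.960×10^6/π)^(1/4) = 94.8 mm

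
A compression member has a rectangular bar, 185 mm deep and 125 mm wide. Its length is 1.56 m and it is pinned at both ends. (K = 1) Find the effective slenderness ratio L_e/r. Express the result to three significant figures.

Buckling occurs about the weak axis: I_min = h·b³/12 with b = 125 mm (the shorter side).
I_min = 185×125³/12 = 3.011×10^7 mm⁴
A = 2.312×10^4 mm²;  r_min = √(I/A) = √(3.011×10^7/2.312×10^4) = 36.08 mm
L_e = K·L = 1 × 1.56 m = 1.560 m = 1560.0 mm
λ = L_e / r_min = 1560.0 / 36.08 = 43.2

λ ≈ 43.2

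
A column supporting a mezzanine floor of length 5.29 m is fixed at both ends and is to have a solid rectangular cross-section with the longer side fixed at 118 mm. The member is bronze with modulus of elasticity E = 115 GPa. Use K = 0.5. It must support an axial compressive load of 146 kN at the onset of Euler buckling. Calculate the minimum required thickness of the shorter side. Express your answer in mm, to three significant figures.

b ≈ 45.1 mm

L_e = K·L = 0.5 × 5.29 = 2.645 m
Required I = P_cr·L_e²/(π²E) = 1.460×10^5 × 2.645² / (π² × 1.15×10^11) = 8.999×10^-7 m⁴
I_req = 8.999×10^5 mm⁴
Rectangle, weak axis: I_min = h·b³/12 with h = 118 mm fixed  ⇒  b = (12I/h)^(1/3) = 45.1 mm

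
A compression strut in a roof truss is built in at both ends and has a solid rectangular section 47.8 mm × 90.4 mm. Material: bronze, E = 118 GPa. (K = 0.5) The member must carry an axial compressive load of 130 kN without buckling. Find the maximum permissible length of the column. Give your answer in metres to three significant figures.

Buckling occurs about the weak axis: I_min = h·b³/12 with b = 47.8 mm (the shorter side).
I_min = 90.4×47.8³/12 = 8.228×10^5 mm⁴
I = 8.228×10^-7 m⁴
At the buckling limit P_cr = P = 1.300×10^5 N
From P_cr = π²EI/(K·L)²:  L = (1/K)·√(π²EI/P_cr) = (1/0.5)·√(π²×1.18×10^11×8.228×10^-7/1.300×10^5)
L = 5.43 m

L_max ≈ 5.43 m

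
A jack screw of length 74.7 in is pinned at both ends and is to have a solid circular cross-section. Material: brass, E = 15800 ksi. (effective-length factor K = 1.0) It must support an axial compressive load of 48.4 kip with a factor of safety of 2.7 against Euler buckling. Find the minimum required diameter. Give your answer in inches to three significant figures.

d ≈ 3.12 in

Required P_cr = n·P = 2.7 × 48.4 = 130.7 kip
L_e = K·L = 1 × 74.7 = 74.70 in
Required I = P_cr·L_e²/(π²E) = 1.307×10^5 × 74.70² / (π² × 1.58×10^7) = 4.676 in⁴
Solid circle: I = πd⁴/64  ⇒  d = (64I/π)^(1/4) = (64×4.676/π)^(1/4) = 3.12 in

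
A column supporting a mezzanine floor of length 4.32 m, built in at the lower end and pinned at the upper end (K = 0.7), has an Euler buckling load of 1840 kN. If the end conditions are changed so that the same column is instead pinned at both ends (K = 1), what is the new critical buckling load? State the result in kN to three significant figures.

P_cr ≈ 902 kN

P_cr ∝ 1/K², so P_cr,new = P_cr,old × (K_old/K_new)² = 1840 × (0.7/1)²
= 1840 × 0.4900 = 902 kN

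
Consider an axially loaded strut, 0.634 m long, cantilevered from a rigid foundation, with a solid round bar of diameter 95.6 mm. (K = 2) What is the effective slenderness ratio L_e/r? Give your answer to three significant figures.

λ ≈ 53.1

For a solid circle r = d/4 = 95.6/4 = 23.90 mm
L_e = K·L = 2 × 0.634 m = 1.268 m = 1268.0 mm
λ = L_e / r_min = 1268.0 / 23.90 = 53.1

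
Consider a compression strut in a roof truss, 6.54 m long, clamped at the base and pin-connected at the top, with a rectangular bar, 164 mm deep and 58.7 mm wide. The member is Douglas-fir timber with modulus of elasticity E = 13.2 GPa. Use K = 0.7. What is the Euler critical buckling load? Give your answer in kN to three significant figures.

P_cr ≈ 17.2 kN

Buckling occurs about the weak axis: I_min = h·b³/12 with b = 58.7 mm (the shorter side).
I_min = 164×58.7³/12 = 2.764×10^6 mm⁴
I = 2.764×10^6 mm⁴ = 2.764×10^-6 m⁴
Effective length L_e = K·L = 0.7 × 6.54 = 4.578 m
P_cr = π²EI / L_e² = π² × 13.2×10⁹ × 2.764×10^-6 / 4.578² = 1.718×10^4 N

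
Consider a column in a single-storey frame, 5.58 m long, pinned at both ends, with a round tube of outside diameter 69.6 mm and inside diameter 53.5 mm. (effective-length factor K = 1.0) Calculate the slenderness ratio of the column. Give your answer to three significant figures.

λ ≈ 254

d_o = 69.6 mm, d_i = 53.5 mm
I = π(d_o⁴ − d_i⁴)/64 = π(69.6⁴ − 53.50⁴)/64 = 7.497×10^5 mm⁴
A = 1.557×10^3 mm²;  r_min = √(I/A) = √(7.497×10^5/1.557×10^3) = 21.95 mm
L_e = K·L = 1 × 5.58 m = 5.580 m = 5580.0 mm
λ = L_e / r_min = 5580.0 / 21.95 = 254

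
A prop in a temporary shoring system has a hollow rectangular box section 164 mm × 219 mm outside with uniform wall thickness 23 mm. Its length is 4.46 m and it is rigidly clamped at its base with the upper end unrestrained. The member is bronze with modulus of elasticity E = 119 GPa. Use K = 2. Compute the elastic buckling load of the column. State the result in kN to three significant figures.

P_cr ≈ 839 kN

Inner dimensions: h_i = 219 − 2×23 = 173.0 mm, b_i = 164 − 2×23 = 118.0 mm
Weak-axis I_min = (h_o·b_o³ − h_i·b_i³)/12 with b_o = 164, b_i = 118.0 mm (shorter outer/inner sides).
I_min = (219×164³ − 173.0×118.0³)/12 = 5.681×10^7 mm⁴
I = 5.681×10^7 mm⁴ = 5.681×10^-5 m⁴
Effective length L_e = K·L = 2 × 4.46 = 8.920 m
P_cr = π²EI / L_e² = π² × 119×10⁹ × 5.681×10^-5 / 8.920² = 8.386×10^5 N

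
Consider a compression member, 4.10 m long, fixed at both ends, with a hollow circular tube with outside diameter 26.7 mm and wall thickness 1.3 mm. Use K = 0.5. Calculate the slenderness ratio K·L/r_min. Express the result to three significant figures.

λ ≈ 228

Inner diameter d_i = 26.7 − 2×1.3 = 24.10 mm
I = π(d_o⁴ − d_i⁴)/64 = π(26.7⁴ − 24.10⁴)/64 = 8.388×10^3 mm⁴
A = 103.7 mm²;  r_min = √(I/A) = √(8.388×10^3/103.7) = 8.992 mm
L_e = K·L = 0.5 × 4.10 m = 2.050 m = 2050.0 mm
λ = L_e / r_min = 2050.0 / 8.992 = 228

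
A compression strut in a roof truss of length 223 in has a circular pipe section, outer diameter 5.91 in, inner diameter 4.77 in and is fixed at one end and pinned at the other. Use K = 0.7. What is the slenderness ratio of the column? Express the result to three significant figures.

d_o = 5.91 in, d_i = 4.77 in
I = π(d_o⁴ − d_i⁴)/64 = π(5.91⁴ − 4.770⁴)/64 = 34.47 in⁴
A = 9.562 in²;  r_min = √(I/A) = √(34.47/9.562) = 1.899 in
L_e = K·L = 0.7 × 223 = 156.1 in
λ = L_e / r_min = 156.10 / 1.899 = 82.2

λ ≈ 82.2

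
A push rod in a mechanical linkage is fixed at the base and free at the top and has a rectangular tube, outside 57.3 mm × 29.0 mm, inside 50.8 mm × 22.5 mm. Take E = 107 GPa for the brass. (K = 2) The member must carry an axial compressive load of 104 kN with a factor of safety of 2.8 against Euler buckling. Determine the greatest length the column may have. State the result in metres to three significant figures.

L_max ≈ 0.249 m

Weak-axis I_min = (h_o·b_o³ − h_i·b_i³)/12 with b_o = 29.0, b_i = 22.50 mm (shorter outer/inner sides).
I_min = (57.3×29.0³ − 50.80×22.50³)/12 = 6.824×10^4 mm⁴
I = 6.824×10^-8 m⁴
Required critical load P_cr = n·P = 2.8 × 104 = 291.2 kN = 2.912×10^5 N
From P_cr = π²EI/(K·L)²:  L = (1/K)·√(π²EI/P_cr) = (1/2)·√(π²×1.07×10^11×6.824×10^-8/2.912×10^5)
L = 0.249 m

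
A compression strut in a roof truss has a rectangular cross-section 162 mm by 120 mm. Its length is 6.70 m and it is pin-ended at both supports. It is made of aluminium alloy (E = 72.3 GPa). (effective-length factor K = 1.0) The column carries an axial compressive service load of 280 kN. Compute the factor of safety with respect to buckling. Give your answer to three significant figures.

Buckling occurs about the weak axis: I_min = h·b³/12 with b = 120 mm (the shorter side).
I_min = 162×120³/12 = 2.333×10^7 mm⁴
I = 2.333×10^7 mm⁴ = 2.333×10^-5 m⁴
Effective length L_e = K·L = 1 × 6.70 = 6.700 m
P_cr = π²EI / L_e² = π² × 72.3×10⁹ × 2.333×10^-5 / 6.700² = 3.708×10^5 N
Factor of safety n = P_cr / P = 370.82 / 280 = 1.32

n ≈ 1.32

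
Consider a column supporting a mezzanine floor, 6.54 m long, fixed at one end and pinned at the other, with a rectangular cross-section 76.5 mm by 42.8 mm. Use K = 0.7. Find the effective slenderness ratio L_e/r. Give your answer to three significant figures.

For a rectangle r_min = b/√12 = 42.8/√12 = 12.36 mm
L_e = K·L = 0.7 × 6.54 m = 4.578 m = 4578.0 mm
λ = L_e / r_min = 4578.0 / 12.36 = 371

λ ≈ 371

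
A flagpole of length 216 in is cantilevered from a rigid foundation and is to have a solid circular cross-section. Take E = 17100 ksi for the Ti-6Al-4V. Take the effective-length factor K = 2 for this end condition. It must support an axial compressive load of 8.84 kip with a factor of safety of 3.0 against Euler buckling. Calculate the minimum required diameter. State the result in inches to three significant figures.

d ≈ 4.94 in

Required P_cr = n·P = 3.0 × 8.84 = 26.52 kip
L_e = K·L = 2 × 216 = 432.0 in
Required I = P_cr·L_e²/(π²E) = 2.652×10^4 × 432.0² / (π² × 1.71×10^7) = 29.33 in⁴
Solid circle: I = πd⁴/64  ⇒  d = (64I/π)^(1/4) = (64×29.33/π)^(1/4) = 4.94 in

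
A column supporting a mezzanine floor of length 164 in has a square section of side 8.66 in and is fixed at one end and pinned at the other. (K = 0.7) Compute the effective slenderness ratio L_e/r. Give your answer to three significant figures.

λ ≈ 45.9

For a square r = a/√12 = 8.66/√12 = 2.500 in
L_e = K·L = 0.7 × 164 = 114.8 in
λ = L_e / r_min = 114.80 / 2.500 = 45.9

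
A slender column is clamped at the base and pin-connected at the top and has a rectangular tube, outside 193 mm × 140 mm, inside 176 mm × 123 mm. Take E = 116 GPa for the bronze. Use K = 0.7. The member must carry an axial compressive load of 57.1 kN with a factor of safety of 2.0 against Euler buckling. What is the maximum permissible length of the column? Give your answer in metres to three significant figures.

Weak-axis I_min = (h_o·b_o³ − h_i·b_i³)/12 with b_o = 140, b_i = 123.0 mm (shorter outer/inner sides).
I_min = (193×140³ − 176.0×123.0³)/12 = 1.684×10^7 mm⁴
I = 1.684×10^-5 m⁴
Required critical load P_cr = n·P = 2.0 × 57.1 = 114.2 kN = 1.142×10^5 N
From P_cr = π²EI/(K·L)²:  L = (1/K)·√(π²EI/P_cr) = (1/0.7)·√(π²×1.16×10^11×1.684×10^-5/1.142×10^5)
L = 18.6 m

L_max ≈ 18.6 m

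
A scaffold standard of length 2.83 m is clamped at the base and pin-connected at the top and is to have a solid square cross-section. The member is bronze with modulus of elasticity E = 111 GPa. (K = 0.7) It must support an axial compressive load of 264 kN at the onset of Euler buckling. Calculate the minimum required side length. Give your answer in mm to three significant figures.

L_e = K·L = 0.7 × 2.83 = 1.981 m
Required I = P_cr·L_e²/(π²E) = 2.640×10^5 × 1.981² / (π² × 1.11×10^11) = 9.457×10^-7 m⁴
I_req = 9.457×10^5 mm⁴
Solid square: I = a⁴/12  ⇒  a = (12I)^(1/4) = (12×9.457×10^5)^(1/4) = 58.0 mm

a ≈ 58.0 mm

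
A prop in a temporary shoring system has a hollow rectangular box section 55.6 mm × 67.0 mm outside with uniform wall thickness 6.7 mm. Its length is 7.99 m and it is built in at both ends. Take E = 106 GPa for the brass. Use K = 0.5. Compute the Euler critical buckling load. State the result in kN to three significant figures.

P_cr ≈ 40.9 kN

Inner dimensions: h_i = 67.0 − 2×6.7 = 53.60 mm, b_i = 55.6 − 2×6.7 = 42.20 mm
Weak-axis I_min = (h_o·b_o³ − h_i·b_i³)/12 with b_o = 55.6, b_i = 42.20 mm (shorter outer/inner sides).
I_min = (67.0×55.6³ − 53.60×42.20³)/12 = 6.240×10^5 mm⁴
I = 6.240×10^5 mm⁴ = 6.240×10^-7 m⁴
Effective length L_e = K·L = 0.5 × 7.99 = 3.995 m
P_cr = π²EI / L_e² = π² × 106×10⁹ × 6.240×10^-7 / 3.995² = 4.090×10^4 N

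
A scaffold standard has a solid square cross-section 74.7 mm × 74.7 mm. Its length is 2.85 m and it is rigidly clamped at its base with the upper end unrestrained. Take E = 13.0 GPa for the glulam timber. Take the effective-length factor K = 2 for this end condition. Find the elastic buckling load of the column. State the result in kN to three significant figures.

P_cr ≈ 10.2 kN

I = a⁴/12 = 74.7⁴/12 = 2.595×10^6 mm⁴
I = 2.595×10^6 mm⁴ = 2.595×10^-6 m⁴
Effective length L_e = K·L = 2 × 2.85 = 5.700 m
P_cr = π²EI / L_e² = π² × 13.0×10⁹ × 2.595×10^-6 / 5.700² = 1.025×10^4 N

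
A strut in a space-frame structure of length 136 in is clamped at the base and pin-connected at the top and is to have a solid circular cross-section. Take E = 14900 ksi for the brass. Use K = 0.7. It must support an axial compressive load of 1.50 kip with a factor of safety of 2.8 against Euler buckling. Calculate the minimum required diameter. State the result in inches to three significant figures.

Required P_cr = n·P = 2.8 × 1.50 = 4.200 kip
L_e = K·L = 0.7 × 136 = 95.20 in
Required I = P_cr·L_e²/(π²E) = 4.200×10^3 × 95.20² / (π² × 1.49×10^7) = 0.2588 in⁴
Solid circle: I = πd⁴/64  ⇒  d = (64I/π)^(1/4) = (64×0.2588/π)^(1/4) = 1.52 in

d ≈ 1.52 in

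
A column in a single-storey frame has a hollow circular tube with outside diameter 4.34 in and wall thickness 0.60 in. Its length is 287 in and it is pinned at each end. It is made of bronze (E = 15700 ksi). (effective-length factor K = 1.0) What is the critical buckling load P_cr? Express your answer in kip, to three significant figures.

Inner diameter d_i = 4.34 − 2×0.60 = 3.140 in
I = π(d_o⁴ − d_i⁴)/64 = π(4.34⁴ − 3.140⁴)/64 = 12.64 in⁴
Effective length L_e = K·L = 1 × 287 = 287.0 in
P_cr = π²EI / L_e² = π² × 15700×10³ × 12.64 / 287.0² = 2.378×10^4 lb

P_cr ≈ 23.8 kip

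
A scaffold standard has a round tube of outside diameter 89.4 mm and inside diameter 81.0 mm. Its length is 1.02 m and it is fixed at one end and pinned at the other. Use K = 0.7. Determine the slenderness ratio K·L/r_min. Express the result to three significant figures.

λ ≈ 23.7

d_o = 89.4 mm, d_i = 81.0 mm
I = π(d_o⁴ − d_i⁴)/64 = π(89.4⁴ − 81.00⁴)/64 = 1.023×10^6 mm⁴
A = 1.124×10^3 mm²;  r_min = √(I/A) = √(1.023×10^6/1.124×10^3) = 30.16 mm
L_e = K·L = 0.7 × 1.02 m = 0.7140 m = 714.00 mm
λ = L_e / r_min = 714.00 / 30.16 = 23.7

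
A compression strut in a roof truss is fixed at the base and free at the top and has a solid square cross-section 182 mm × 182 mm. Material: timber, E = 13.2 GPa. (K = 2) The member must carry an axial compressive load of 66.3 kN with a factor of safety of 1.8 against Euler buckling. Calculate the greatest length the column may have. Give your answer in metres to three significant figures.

L_max ≈ 5.00 m

I = a⁴/12 = 182⁴/12 = 9.143×10^7 mm⁴
I = 9.143×10^-5 m⁴
Required critical load P_cr = n·P = 1.8 × 66.3 = 119.3 kN = 1.193×10^5 N
From P_cr = π²EI/(K·L)²:  L = (1/K)·√(π²EI/P_cr) = (1/2)·√(π²×1.32×10^10×9.143×10^-5/1.193×10^5)
L = 5.00 m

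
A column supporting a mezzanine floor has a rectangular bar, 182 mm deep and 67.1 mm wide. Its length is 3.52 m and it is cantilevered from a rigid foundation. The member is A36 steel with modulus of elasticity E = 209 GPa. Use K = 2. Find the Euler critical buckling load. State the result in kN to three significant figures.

Buckling occurs about the weak axis: I_min = h·b³/12 with b = 67.1 mm (the shorter side).
I_min = 182×67.1³/12 = 4.582×10^6 mm⁴
I = 4.582×10^6 mm⁴ = 4.582×10^-6 m⁴
Effective length L_e = K·L = 2 × 3.52 = 7.040 m
P_cr = π²EI / L_e² = π² × 209×10⁹ × 4.582×10^-6 / 7.040² = 1.907×10^5 N

P_cr ≈ 191 kN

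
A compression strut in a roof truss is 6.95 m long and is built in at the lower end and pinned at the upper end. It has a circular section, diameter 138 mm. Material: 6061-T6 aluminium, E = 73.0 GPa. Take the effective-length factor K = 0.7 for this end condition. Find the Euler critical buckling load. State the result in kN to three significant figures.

I = πd⁴/64 = π×138⁴/64 = 1.780×10^7 mm⁴
I = 1.780×10^7 mm⁴ = 1.780×10^-5 m⁴
Effective length L_e = K·L = 0.7 × 6.95 = 4.865 m
P_cr = π²EI / L_e² = π² × 73.0×10⁹ × 1.780×10^-5 / 4.865² = 5.419×10^5 N

P_cr ≈ 542 kN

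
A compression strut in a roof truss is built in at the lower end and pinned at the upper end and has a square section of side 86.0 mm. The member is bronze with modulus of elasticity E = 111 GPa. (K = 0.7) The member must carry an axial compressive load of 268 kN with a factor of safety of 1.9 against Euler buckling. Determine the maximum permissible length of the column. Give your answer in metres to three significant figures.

L_max ≈ 4.47 m

I = a⁴/12 = 86.0⁴/12 = 4.558×10^6 mm⁴
I = 4.558×10^-6 m⁴
Required critical load P_cr = n·P = 1.9 × 268 = 509.2 kN = 5.092×10^5 N
From P_cr = π²EI/(K·L)²:  L = (1/K)·√(π²EI/P_cr) = (1/0.7)·√(π²×1.11×10^11×4.558×10^-6/5.092×10^5)
L = 4.47 m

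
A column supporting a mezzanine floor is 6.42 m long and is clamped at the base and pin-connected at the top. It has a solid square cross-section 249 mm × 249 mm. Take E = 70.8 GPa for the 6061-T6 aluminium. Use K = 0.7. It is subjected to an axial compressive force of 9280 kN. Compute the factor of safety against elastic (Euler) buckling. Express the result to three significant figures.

I = a⁴/12 = 249⁴/12 = 3.203×10^8 mm⁴
I = 3.203×10^8 mm⁴ = 3.203×10^-4 m⁴
Effective length L_e = K·L = 0.7 × 6.42 = 4.494 m
P_cr = π²EI / L_e² = π² × 70.8×10⁹ × 3.203×10^-4 / 4.494² = 1.108×10^7 N
Factor of safety n = P_cr / P = 11084 / 9280 = 1.19

n ≈ 1.19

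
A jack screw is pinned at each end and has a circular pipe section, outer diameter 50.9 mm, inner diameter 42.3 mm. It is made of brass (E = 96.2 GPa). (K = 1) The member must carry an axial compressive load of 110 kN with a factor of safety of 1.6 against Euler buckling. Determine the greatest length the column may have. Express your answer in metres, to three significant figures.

d_o = 50.9 mm, d_i = 42.3 mm
I = π(d_o⁴ − d_i⁴)/64 = π(50.9⁴ − 42.30⁴)/64 = 1.723×10^5 mm⁴
I = 1.723×10^-7 m⁴
Required critical load P_cr = n·P = 1.6 × 110 = 176.0 kN = 1.760×10^5 N
From P_cr = π²EI/(K·L)²:  L = (1/K)·√(π²EI/P_cr) = (1/1)·√(π²×9.62×10^10×1.723×10^-7/1.760×10^5)
L = 0.964 m

L_max ≈ 0.964 m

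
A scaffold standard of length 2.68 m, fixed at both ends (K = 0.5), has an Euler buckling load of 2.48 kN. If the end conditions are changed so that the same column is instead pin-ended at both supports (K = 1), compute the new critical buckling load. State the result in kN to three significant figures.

P_cr ∝ 1/K², so P_cr,new = P_cr,old × (K_old/K_new)² = 2.48 × (0.5/1)²
= 2.48 × 0.2500 = 0.620 kN

P_cr ≈ 0.620 kN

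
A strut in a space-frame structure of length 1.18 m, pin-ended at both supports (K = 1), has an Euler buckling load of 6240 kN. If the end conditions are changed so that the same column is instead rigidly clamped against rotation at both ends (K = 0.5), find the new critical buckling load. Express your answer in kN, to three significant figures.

P_cr ∝ 1/K², so P_cr,new = P_cr,old × (K_old/K_new)² = 6240 × (1/0.5)²
= 6240 × 4.000 = 25000 kN

P_cr ≈ 25000 kN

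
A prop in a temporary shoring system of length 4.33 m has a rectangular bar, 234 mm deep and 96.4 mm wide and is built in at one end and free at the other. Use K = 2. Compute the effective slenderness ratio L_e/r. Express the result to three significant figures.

For a rectangle r_min = b/√12 = 96.4/√12 = 27.83 mm
L_e = K·L = 2 × 4.33 m = 8.660 m = 8660.0 mm
λ = L_e / r_min = 8660.0 / 27.83 = 311

λ ≈ 311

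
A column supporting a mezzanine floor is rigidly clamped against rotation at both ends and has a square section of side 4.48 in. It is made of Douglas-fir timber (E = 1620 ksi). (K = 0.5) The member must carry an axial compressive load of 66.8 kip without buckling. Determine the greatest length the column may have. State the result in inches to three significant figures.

L_max ≈ 179 in

I = a⁴/12 = 4.48⁴/12 = 33.57 in⁴
At the buckling limit P_cr = P = 6.680×10^4 lb
From P_cr = π²EI/(K·L)²:  L = (1/K)·√(π²EI/P_cr) = (1/0.5)·√(π²×1.62×10^6×33.57/6.680×10^4)
L = 179 in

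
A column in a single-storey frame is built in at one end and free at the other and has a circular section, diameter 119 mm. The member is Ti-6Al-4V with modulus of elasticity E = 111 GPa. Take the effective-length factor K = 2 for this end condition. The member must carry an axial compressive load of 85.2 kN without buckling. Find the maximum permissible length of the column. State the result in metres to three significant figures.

L_max ≈ 5.63 m

I = πd⁴/64 = π×119⁴/64 = 9.844×10^6 mm⁴
I = 9.844×10^-6 m⁴
At the buckling limit P_cr = P = 8.520×10^4 N
From P_cr = π²EI/(K·L)²:  L = (1/K)·√(π²EI/P_cr) = (1/2)·√(π²×1.11×10^11×9.844×10^-6/8.520×10^4)
L = 5.63 m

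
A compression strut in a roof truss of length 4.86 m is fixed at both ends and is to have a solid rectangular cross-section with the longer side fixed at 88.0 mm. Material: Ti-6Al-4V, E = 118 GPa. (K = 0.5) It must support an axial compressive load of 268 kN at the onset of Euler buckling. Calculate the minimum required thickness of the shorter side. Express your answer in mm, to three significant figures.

L_e = K·L = 0.5 × 4.86 = 2.430 m
Required I = P_cr·L_e²/(π²E) = 2.680×10^5 × 2.430² / (π² × 1.18×10^11) = 1.359×10^-6 m⁴
I_req = 1.359×10^6 mm⁴
Rectangle, weak axis: I_min = h·b³/12 with h = 88.0 mm fixed  ⇒  b = (12I/h)^(1/3) = 57.0 mm

b ≈ 57.0 mm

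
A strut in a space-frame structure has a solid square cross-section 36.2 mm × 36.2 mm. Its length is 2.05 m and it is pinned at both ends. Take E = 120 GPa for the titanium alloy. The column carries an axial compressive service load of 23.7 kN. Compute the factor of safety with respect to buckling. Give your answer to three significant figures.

n ≈ 1.70

I = a⁴/12 = 36.2⁴/12 = 1.431×10^5 mm⁴
I = 1.431×10^5 mm⁴ = 1.431×10^-7 m⁴
Effective length L_e = K·L = 1 × 2.05 = 2.050 m
P_cr = π²EI / L_e² = π² × 120×10⁹ × 1.431×10^-7 / 2.050² = 4.033×10^4 N
Factor of safety n = P_cr / P = 40.330 / 23.7 = 1.70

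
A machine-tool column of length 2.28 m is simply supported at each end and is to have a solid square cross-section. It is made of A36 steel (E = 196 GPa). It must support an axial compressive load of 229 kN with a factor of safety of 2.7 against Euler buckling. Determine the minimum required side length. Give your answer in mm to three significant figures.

Required P_cr = n·P = 2.7 × 229 = 618.3 kN
L_e = K·L = 1 × 2.28 = 2.280 m
Required I = P_cr·L_e²/(π²E) = 6.183×10^5 × 2.280² / (π² × 1.96×10^11) = 1.662×10^-6 m⁴
I_req = 1.662×10^6 mm⁴
Solid square: I = a⁴/12  ⇒  a = (12I)^(1/4) = (12×1.662×10^6)^(1/4) = 66.8 mm

a ≈ 66.8 mm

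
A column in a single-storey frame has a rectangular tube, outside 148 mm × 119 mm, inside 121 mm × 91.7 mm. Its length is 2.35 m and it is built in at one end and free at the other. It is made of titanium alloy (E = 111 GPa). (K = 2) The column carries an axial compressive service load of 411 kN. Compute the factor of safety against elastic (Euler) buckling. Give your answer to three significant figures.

n ≈ 1.57

Weak-axis I_min = (h_o·b_o³ − h_i·b_i³)/12 with b_o = 119, b_i = 91.70 mm (shorter outer/inner sides).
I_min = (148×119³ − 121.0×91.70³)/12 = 1.301×10^7 mm⁴
I = 1.301×10^7 mm⁴ = 1.301×10^-5 m⁴
Effective length L_e = K·L = 2 × 2.35 = 4.700 m
P_cr = π²EI / L_e² = π² × 111×10⁹ × 1.301×10^-5 / 4.700² = 6.451×10^5 N
Factor of safety n = P_cr / P = 645.14 / 411 = 1.57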